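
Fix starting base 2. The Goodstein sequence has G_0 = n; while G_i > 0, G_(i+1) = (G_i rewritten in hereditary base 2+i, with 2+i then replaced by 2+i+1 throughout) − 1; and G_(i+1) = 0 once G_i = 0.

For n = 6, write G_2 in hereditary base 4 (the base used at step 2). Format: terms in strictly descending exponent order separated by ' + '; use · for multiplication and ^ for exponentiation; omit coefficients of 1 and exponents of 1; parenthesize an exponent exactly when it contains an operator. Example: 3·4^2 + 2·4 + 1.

4^4 + 1

G_0 = 6. HB_2(6) = 2^2 + 2. Bump = 30. G_1 = 29.
G_1 = 29. HB_3(29) = 3^3 + 2. Bump = 258. G_2 = 257.
G_2 = 257. HB_4(257) = 4^4 + 1. Bump = 3126. G_3 = 3125.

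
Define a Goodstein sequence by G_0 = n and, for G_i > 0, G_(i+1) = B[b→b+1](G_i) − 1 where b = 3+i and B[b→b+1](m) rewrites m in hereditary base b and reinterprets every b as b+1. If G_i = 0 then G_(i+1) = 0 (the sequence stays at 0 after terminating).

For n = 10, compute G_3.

[0] 10 ≡ 3^2 + 1 (base 3). Lift 4: 17. −1: 16.
[1] 16 ≡ 4^2 (base 4). Lift 5: 25. −1: 24.
[2] 24 ≡ 4·5 + 4 (base 5). Lift 6: 28. −1: 27.
[3] 27 ≡ 4·6 + 3 (base 6). Lift 7: 31. −1: 30.

27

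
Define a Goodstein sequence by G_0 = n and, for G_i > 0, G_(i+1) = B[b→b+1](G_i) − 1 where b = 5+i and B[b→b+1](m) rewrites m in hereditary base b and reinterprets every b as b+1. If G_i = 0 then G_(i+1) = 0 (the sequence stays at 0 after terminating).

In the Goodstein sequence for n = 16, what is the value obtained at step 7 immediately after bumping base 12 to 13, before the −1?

27

step 0: 16 = 3·5 + 1; sub 6 for 5: 3·6 + 1; = 19; G_1 = 19−1 = 18
step 1: 18 = 3·6; sub 7 for 6: 3·7; = 21; G_2 = 21−1 = 20
step 2: 20 = 2·7 + 6; sub 8 for 7: 2·8 + 6; = 22; G_3 = 22−1 = 21
step 3: 21 = 2·8 + 5; sub 9 for 8: 2·9 + 5; = 23; G_4 = 23−1 = 22
step 4: 22 = 2·9 + 4; sub 10 for 9: 2·10 + 4; = 24; G_5 = 24−1 = 23
step 5: 23 = 2·10 + 3; sub 11 for 10: 2·11 + 3; = 25; G_6 = 25−1 = 24
step 6: 24 = 2·11 + 2; sub 12 for 11: 2·12 + 2; = 26; G_7 = 26−1 = 25
step 7: 25 = 2·12 + 1; sub 13 for 12: 2·13 + 1; = 27; G_8 = 27−1 = 26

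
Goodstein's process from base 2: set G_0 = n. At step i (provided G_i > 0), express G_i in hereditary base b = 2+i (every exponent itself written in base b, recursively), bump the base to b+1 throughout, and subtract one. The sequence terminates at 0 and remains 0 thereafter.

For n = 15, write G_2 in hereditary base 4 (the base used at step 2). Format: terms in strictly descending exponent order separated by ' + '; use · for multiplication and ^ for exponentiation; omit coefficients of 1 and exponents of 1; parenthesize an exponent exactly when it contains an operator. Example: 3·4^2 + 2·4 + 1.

4^(4 + 1) + 4^4 + 3

[0] 15 ≡ 2^(2 + 1) + 2^2 + 2 + 1 (base 2). Lift 3: 112. −1: 111.
[1] 111 ≡ 3^(3 + 1) + 3^3 + 3 (base 3). Lift 4: 1284. −1: 1283.
[2] 1283 ≡ 4^(4 + 1) + 4^4 + 3 (base 4). Lift 5: 18753. −1: 18752.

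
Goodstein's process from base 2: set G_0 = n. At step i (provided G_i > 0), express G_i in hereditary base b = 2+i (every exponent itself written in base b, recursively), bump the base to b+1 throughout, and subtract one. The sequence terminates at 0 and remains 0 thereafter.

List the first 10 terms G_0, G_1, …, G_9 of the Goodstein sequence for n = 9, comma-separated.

G_0 = 9. HB_2(9) = 2^(2 + 1) + 1. Bump = 82. G_1 = 81.
G_1 = 81. HB_3(81) = 3^(3 + 1). Bump = 1024. G_2 = 1023.
G_2 = 1023. HB_4(1023) = 3·4^4 + 3·4^3 + 3·4^2 + 3·4 + 3. Bump = 9843. G_3 = 9842.
G_3 = 9842. HB_5(9842) = 3·5^5 + 3·5^3 + 3·5^2 + 3·5 + 2. Bump = 140744. G_4 = 140743.
G_4 = 140743. HB_6(140743) = 3·6^6 + 3·6^3 + 3·6^2 + 3·6 + 1. Bump = 2471827. G_5 = 2471826.
G_5 = 2471826. HB_7(2471826) = 3·7^7 + 3·7^3 + 3·7^2 + 3·7. Bump = 50333400. G_6 = 50333399.
G_6 = 50333399. HB_8(50333399) = 3·8^8 + 3·8^3 + 3·8^2 + 2·8 + 7. Bump = 1162263922. G_7 = 1162263921.
G_7 = 1162263921. HB_9(1162263921) = 3·9^9 + 3·9^3 + 3·9^2 + 2·9 + 6. Bump = 30000003326. G_8 = 30000003325.
G_8 = 30000003325. HB_10(30000003325) = 3·10^10 + 3·10^3 + 3·10^2 + 2·10 + 5. Bump = 855935016216. G_9 = 855935016215.

9, 81, 1023, 9842, 140743, 2471826, 50333399, 1162263921, 30000003325, 855935016215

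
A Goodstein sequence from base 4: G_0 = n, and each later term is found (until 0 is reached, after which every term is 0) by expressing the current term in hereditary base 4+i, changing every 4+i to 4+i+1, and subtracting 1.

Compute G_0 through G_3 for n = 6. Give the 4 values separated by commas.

6, 6, 6, 6

i=0: 6 = 4 + 2 (b=4); 4→5: 5 + 2 = 7; 7−1 = 6
i=1: 6 = 5 + 1 (b=5); 5→6: 6 + 1 = 7; 7−1 = 6
i=2: 6 = 6 (b=6); 6→7: 7 = 7; 7−1 = 6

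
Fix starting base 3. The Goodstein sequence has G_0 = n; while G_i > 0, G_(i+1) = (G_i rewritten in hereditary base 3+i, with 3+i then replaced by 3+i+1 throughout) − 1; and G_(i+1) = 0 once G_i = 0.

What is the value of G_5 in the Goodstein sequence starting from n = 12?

63

(0) 12|_3 = 3^2 + 3 ↦ 4^2 + 4|_4 = 20 ⇒ 19
(1) 19|_4 = 4^2 + 3 ↦ 5^2 + 3|_5 = 28 ⇒ 27
(2) 27|_5 = 5^2 + 2 ↦ 6^2 + 2|_6 = 38 ⇒ 37
(3) 37|_6 = 6^2 + 1 ↦ 7^2 + 1|_7 = 50 ⇒ 49
(4) 49|_7 = 7^2 ↦ 8^2|_8 = 64 ⇒ 63
(5) 63|_8 = 7·8 + 7 ↦ 7·9 + 7|_9 = 70 ⇒ 69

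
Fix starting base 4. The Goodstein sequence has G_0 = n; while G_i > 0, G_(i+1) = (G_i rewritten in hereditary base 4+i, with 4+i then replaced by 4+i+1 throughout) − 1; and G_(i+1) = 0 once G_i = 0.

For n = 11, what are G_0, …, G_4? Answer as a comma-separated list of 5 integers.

(0) 11|_4 = 2·4 + 3 ↦ 2·5 + 3|_5 = 13 ⇒ 12
(1) 12|_5 = 2·5 + 2 ↦ 2·6 + 2|_6 = 14 ⇒ 13
(2) 13|_6 = 2·6 + 1 ↦ 2·7 + 1|_7 = 15 ⇒ 14
(3) 14|_7 = 2·7 ↦ 2·8|_8 = 16 ⇒ 15

11, 12, 13, 14, 15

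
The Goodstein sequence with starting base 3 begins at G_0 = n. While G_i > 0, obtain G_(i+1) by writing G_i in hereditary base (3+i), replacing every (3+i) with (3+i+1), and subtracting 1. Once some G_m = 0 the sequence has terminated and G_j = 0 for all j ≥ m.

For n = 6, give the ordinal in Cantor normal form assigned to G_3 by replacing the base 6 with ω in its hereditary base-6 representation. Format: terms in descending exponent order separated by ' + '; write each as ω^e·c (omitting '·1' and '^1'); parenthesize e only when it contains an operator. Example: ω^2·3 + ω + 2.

i=0: 6 = 2·3 (b=3); 3→4: 2·4 = 8; 8−1 = 7
i=1: 7 = 4 + 3 (b=4); 4→5: 5 + 3 = 8; 8−1 = 7
i=2: 7 = 5 + 2 (b=5); 5→6: 6 + 2 = 8; 8−1 = 7

ω + 1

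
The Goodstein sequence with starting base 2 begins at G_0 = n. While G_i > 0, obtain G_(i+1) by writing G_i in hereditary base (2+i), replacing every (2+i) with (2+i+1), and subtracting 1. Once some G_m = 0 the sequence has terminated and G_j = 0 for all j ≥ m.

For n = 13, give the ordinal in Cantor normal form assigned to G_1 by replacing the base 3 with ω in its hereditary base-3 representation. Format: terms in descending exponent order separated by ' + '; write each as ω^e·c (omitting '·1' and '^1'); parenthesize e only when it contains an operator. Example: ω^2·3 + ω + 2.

base 2: 13 = 2^(2 + 1) + 2^2 + 1; at 3: 3^(3 + 1) + 3^3 + 1 = 109; next = 108
base 3: 108 = 3^(3 + 1) + 3^3; at 4: 4^(4 + 1) + 4^4 = 1280; next = 1279

ω^(ω + 1) + ω^ω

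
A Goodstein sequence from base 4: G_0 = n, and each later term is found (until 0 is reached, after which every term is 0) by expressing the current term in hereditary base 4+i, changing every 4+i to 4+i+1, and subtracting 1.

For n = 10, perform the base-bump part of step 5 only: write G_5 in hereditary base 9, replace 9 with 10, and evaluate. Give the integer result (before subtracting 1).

14

G_0=10  [base 4] 2·4 + 2  →[4↦5]→  2·5 + 2 = 12  −1 ⇒ G_1=11
G_1=11  [base 5] 2·5 + 1  →[5↦6]→  2·6 + 1 = 13  −1 ⇒ G_2=12
G_2=12  [base 6] 2·6  →[6↦7]→  2·7 = 14  −1 ⇒ G_3=13
G_3=13  [base 7] 7 + 6  →[7↦8]→  8 + 6 = 14  −1 ⇒ G_4=13
G_4=13  [base 8] 8 + 5  →[8↦9]→  9 + 5 = 14  −1 ⇒ G_5=13
G_5=13  [base 9] 9 + 4  →[9↦10]→  10 + 4 = 14  −1 ⇒ G_6=13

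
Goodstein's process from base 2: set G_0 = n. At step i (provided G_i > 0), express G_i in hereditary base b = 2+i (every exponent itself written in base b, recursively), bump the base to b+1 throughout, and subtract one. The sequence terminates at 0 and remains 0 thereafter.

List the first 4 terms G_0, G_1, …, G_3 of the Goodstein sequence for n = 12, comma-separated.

12, 107, 1065, 15685

G_0=12  [base 2] 2^(2 + 1) + 2^2  →[2↦3]→  3^(3 + 1) + 3^3 = 108  −1 ⇒ G_1=107
G_1=107  [base 3] 3^(3 + 1) + 2·3^2 + 2·3 + 2  →[3↦4]→  4^(4 + 1) + 2·4^2 + 2·4 + 2 = 1066  −1 ⇒ G_2=1065
G_2=1065  [base 4] 4^(4 + 1) + 2·4^2 + 2·4 + 1  →[4↦5]→  5^(5 + 1) + 2·5^2 + 2·5 + 1 = 15686  −1 ⇒ G_3=15685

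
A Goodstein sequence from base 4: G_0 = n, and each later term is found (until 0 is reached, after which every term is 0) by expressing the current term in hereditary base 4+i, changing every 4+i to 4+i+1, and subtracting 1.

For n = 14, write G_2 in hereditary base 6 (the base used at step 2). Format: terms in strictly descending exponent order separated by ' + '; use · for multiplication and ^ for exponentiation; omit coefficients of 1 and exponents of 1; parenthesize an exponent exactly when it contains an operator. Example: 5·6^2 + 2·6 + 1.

[0] 14 ≡ 3·4 + 2 (base 4). Lift 5: 17. −1: 16.
[1] 16 ≡ 3·5 + 1 (base 5). Lift 6: 19. −1: 18.

3·6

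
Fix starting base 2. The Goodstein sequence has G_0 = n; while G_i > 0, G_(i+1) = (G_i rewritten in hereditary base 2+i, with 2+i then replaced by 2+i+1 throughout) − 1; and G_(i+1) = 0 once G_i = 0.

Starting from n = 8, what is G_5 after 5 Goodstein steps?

1647195

8 —HB2→ 2^(2 + 1) —bump→ 3^(3 + 1) = 81 —(−1)→ 80
80 —HB3→ 2·3^3 + 2·3^2 + 2·3 + 2 —bump→ 2·4^4 + 2·4^2 + 2·4 + 2 = 554 —(−1)→ 553
553 —HB4→ 2·4^4 + 2·4^2 + 2·4 + 1 —bump→ 2·5^5 + 2·5^2 + 2·5 + 1 = 6311 —(−1)→ 6310
6310 —HB5→ 2·5^5 + 2·5^2 + 2·5 —bump→ 2·6^6 + 2·6^2 + 2·6 = 93396 —(−1)→ 93395
93395 —HB6→ 2·6^6 + 2·6^2 + 6 + 5 —bump→ 2·7^7 + 2·7^2 + 7 + 5 = 1647196 —(−1)→ 1647195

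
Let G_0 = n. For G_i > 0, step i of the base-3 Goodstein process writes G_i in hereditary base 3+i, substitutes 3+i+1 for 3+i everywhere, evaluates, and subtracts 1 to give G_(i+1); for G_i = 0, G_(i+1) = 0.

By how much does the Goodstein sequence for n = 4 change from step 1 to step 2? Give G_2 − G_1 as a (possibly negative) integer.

[0] 4 ≡ 3 + 1 (base 3). Lift 4: 5. −1: 4.
[1] 4 ≡ 4 (base 4). Lift 5: 5. −1: 4.

0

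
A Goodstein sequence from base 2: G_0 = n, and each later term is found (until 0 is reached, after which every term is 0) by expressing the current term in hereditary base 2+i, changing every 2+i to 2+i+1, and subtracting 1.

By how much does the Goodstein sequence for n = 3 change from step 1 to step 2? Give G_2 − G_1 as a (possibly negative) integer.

(0) 3|_2 = 2 + 1 ↦ 3 + 1|_3 = 4 ⇒ 3
(1) 3|_3 = 3 ↦ 4|_4 = 4 ⇒ 3

0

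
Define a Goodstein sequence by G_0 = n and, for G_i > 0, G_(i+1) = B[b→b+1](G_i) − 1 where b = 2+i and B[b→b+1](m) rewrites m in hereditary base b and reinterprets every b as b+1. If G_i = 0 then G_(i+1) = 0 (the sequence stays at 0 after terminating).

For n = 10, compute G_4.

base 2: 10 = 2^(2 + 1) + 2; at 3: 3^(3 + 1) + 3 = 84; next = 83
base 3: 83 = 3^(3 + 1) + 2; at 4: 4^(4 + 1) + 2 = 1026; next = 1025
base 4: 1025 = 4^(4 + 1) + 1; at 5: 5^(5 + 1) + 1 = 15626; next = 15625
base 5: 15625 = 5^(5 + 1); at 6: 6^(6 + 1) = 279936; next = 279935
base 6: 279935 = 5·6^6 + 5·6^5 + 5·6^4 + 5·6^3 + 5·6^2 + 5·6 + 5; at 7: 5·7^7 + 5·7^5 + 5·7^4 + 5·7^3 + 5·7^2 + 5·7 + 5 = 4215755; next = 4215754

279935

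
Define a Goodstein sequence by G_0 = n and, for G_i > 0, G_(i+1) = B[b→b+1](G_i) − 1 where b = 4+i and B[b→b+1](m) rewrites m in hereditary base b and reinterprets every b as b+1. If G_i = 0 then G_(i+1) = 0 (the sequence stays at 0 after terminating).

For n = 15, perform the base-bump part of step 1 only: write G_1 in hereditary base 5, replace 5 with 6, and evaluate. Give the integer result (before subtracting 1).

i=0: 15 = 3·4 + 3 (b=4); 4→5: 3·5 + 3 = 18; 18−1 = 17
i=1: 17 = 3·5 + 2 (b=5); 5→6: 3·6 + 2 = 20; 20−1 = 19

20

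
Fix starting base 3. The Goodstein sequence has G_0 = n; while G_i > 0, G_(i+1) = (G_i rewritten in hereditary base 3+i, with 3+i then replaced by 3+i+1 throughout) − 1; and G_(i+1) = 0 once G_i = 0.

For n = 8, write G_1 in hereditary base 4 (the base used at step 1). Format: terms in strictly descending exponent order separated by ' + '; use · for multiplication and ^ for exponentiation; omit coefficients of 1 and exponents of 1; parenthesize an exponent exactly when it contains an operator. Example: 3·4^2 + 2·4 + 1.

8 —HB3→ 2·3 + 2 —bump→ 2·4 + 2 = 10 —(−1)→ 9
9 —HB4→ 2·4 + 1 —bump→ 2·5 + 1 = 11 —(−1)→ 10

2·4 + 1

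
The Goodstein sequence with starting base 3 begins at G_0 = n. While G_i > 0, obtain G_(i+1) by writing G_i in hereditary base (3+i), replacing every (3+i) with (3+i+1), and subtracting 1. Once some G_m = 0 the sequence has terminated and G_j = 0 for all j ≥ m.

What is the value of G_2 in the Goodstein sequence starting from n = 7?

9

7 —HB3→ 2·3 + 1 —bump→ 2·4 + 1 = 9 —(−1)→ 8
8 —HB4→ 2·4 —bump→ 2·5 = 10 —(−1)→ 9
9 —HB5→ 5 + 4 —bump→ 6 + 4 = 10 —(−1)→ 9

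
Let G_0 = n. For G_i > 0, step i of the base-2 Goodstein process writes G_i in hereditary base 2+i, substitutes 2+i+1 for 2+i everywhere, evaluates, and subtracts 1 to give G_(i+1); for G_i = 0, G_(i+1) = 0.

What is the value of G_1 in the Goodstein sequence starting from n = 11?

84

base 2: 11 = 2^(2 + 1) + 2 + 1; at 3: 3^(3 + 1) + 3 + 1 = 85; next = 84
base 3: 84 = 3^(3 + 1) + 3; at 4: 4^(4 + 1) + 4 = 1028; next = 1027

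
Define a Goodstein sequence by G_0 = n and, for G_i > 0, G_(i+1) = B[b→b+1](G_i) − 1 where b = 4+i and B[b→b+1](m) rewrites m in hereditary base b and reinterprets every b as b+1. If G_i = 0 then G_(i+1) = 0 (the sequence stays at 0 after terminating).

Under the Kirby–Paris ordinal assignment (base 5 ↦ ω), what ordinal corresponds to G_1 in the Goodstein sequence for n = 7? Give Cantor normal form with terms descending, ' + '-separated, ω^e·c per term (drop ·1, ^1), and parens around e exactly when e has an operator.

ω + 2

i=0: 7 = 4 + 3 (b=4); 4→5: 5 + 3 = 8; 8−1 = 7
i=1: 7 = 5 + 2 (b=5); 5→6: 6 + 2 = 8; 8−1 = 7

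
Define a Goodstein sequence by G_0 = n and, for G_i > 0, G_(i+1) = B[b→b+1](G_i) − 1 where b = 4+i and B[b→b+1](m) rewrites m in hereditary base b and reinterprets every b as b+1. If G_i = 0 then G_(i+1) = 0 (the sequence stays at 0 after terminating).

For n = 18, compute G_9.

78

[0] 18 ≡ 4^2 + 2 (base 4). Lift 5: 27. −1: 26.
[1] 26 ≡ 5^2 + 1 (base 5). Lift 6: 37. −1: 36.
[2] 36 ≡ 6^2 (base 6). Lift 7: 49. −1: 48.
[3] 48 ≡ 6·7 + 6 (base 7). Lift 8: 54. −1: 53.
[4] 53 ≡ 6·8 + 5 (base 8). Lift 9: 59. −1: 58.
[5] 58 ≡ 6·9 + 4 (base 9). Lift 10: 64. −1: 63.
[6] 63 ≡ 6·10 + 3 (base 10). Lift 11: 69. −1: 68.
[7] 68 ≡ 6·11 + 2 (base 11). Lift 12: 74. −1: 73.
[8] 73 ≡ 6·12 + 1 (base 12). Lift 13: 79. −1: 78.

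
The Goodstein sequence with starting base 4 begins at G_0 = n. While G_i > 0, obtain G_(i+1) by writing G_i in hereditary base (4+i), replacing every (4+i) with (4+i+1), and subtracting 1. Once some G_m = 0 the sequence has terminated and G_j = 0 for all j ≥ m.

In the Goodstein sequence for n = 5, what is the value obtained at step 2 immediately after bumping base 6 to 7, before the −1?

5

G_0 = 5. HB_4(5) = 4 + 1. Bump = 6. G_1 = 5.
G_1 = 5. HB_5(5) = 5. Bump = 6. G_2 = 5.
G_2 = 5. HB_6(5) = 5. Bump = 5. G_3 = 4.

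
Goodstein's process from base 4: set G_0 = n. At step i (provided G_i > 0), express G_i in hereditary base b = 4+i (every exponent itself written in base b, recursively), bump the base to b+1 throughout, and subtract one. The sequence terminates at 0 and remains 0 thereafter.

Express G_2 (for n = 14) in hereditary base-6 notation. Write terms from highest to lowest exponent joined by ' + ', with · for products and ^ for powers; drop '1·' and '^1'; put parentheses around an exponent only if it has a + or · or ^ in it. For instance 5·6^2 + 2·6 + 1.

3·6

i=0: 14 = 3·4 + 2 (b=4); 4→5: 3·5 + 2 = 17; 17−1 = 16
i=1: 16 = 3·5 + 1 (b=5); 5→6: 3·6 + 1 = 19; 19−1 = 18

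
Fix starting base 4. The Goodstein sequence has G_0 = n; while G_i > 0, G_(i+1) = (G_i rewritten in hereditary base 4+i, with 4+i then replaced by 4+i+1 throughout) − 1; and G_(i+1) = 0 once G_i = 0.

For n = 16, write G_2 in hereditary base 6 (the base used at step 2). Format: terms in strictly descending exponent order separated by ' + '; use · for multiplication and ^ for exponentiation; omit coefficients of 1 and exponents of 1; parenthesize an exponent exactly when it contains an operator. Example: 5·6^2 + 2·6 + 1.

16 —HB4→ 4^2 —bump→ 5^2 = 25 —(−1)→ 24
24 —HB5→ 4·5 + 4 —bump→ 4·6 + 4 = 28 —(−1)→ 27
27 —HB6→ 4·6 + 3 —bump→ 4·7 + 3 = 31 —(−1)→ 30

4·6 + 3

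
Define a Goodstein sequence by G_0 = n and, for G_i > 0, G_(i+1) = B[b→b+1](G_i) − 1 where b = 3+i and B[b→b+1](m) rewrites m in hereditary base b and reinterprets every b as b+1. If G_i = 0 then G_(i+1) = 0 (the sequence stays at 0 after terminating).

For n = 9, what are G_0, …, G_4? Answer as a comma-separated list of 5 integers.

9, 15, 17, 19, 21

(0) 9|_3 = 3^2 ↦ 4^2|_4 = 16 ⇒ 15
(1) 15|_4 = 3·4 + 3 ↦ 3·5 + 3|_5 = 18 ⇒ 17
(2) 17|_5 = 3·5 + 2 ↦ 3·6 + 2|_6 = 20 ⇒ 19
(3) 19|_6 = 3·6 + 1 ↦ 3·7 + 1|_7 = 22 ⇒ 21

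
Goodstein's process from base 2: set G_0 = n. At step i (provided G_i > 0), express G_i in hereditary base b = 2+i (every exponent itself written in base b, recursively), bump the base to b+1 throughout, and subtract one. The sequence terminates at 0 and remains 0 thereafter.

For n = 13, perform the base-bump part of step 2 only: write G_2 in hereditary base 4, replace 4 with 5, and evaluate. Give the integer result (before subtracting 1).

16093

[0] 13 ≡ 2^(2 + 1) + 2^2 + 1 (base 2). Lift 3: 109. −1: 108.
[1] 108 ≡ 3^(3 + 1) + 3^3 (base 3). Lift 4: 1280. −1: 1279.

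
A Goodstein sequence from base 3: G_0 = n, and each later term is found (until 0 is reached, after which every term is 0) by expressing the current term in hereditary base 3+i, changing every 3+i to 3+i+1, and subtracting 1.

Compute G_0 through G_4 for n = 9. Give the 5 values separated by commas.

9, 15, 17, 19, 21

G_0=9  [base 3] 3^2  →[3↦4]→  4^2 = 16  −1 ⇒ G_1=15
G_1=15  [base 4] 3·4 + 3  →[4↦5]→  3·5 + 3 = 18  −1 ⇒ G_2=17
G_2=17  [base 5] 3·5 + 2  →[5↦6]→  3·6 + 2 = 20  −1 ⇒ G_3=19
G_3=19  [base 6] 3·6 + 1  →[6↦7]→  3·7 + 1 = 22  −1 ⇒ G_4=21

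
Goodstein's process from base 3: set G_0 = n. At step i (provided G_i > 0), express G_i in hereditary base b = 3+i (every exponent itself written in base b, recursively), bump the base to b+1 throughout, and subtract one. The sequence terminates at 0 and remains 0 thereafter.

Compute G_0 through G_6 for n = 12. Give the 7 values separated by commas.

12 —HB3→ 3^2 + 3 —bump→ 4^2 + 4 = 20 —(−1)→ 19
19 —HB4→ 4^2 + 3 —bump→ 5^2 + 3 = 28 —(−1)→ 27
27 —HB5→ 5^2 + 2 —bump→ 6^2 + 2 = 38 —(−1)→ 37
37 —HB6→ 6^2 + 1 —bump→ 7^2 + 1 = 50 —(−1)→ 49
49 —HB7→ 7^2 —bump→ 8^2 = 64 —(−1)→ 63
63 —HB8→ 7·8 + 7 —bump→ 7·9 + 7 = 70 —(−1)→ 69

12, 19, 27, 37, 49, 63, 69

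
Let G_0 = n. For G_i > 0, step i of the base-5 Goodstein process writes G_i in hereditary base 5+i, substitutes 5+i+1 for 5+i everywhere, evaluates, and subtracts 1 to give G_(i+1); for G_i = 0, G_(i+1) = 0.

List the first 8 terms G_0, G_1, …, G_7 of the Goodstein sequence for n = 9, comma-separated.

9, 9, 9, 9, 9, 9, 8, 7

(0) 9|_5 = 5 + 4 ↦ 6 + 4|_6 = 10 ⇒ 9
(1) 9|_6 = 6 + 3 ↦ 7 + 3|_7 = 10 ⇒ 9
(2) 9|_7 = 7 + 2 ↦ 8 + 2|_8 = 10 ⇒ 9
(3) 9|_8 = 8 + 1 ↦ 9 + 1|_9 = 10 ⇒ 9
(4) 9|_9 = 9 ↦ 10|_10 = 10 ⇒ 9
(5) 9|_10 = 9 ↦ 9|_11 = 9 ⇒ 8
(6) 8|_11 = 8 ↦ 8|_12 = 8 ⇒ 7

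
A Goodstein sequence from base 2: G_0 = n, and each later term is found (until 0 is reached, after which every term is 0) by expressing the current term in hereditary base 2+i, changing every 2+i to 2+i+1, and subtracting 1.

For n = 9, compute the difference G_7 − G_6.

(0) 9|_2 = 2^(2 + 1) + 1 ↦ 3^(3 + 1) + 1|_3 = 82 ⇒ 81
(1) 81|_3 = 3^(3 + 1) ↦ 4^(4 + 1)|_4 = 1024 ⇒ 1023
(2) 1023|_4 = 3·4^4 + 3·4^3 + 3·4^2 + 3·4 + 3 ↦ 3·5^5 + 3·5^3 + 3·5^2 + 3·5 + 3|_5 = 9843 ⇒ 9842
(3) 9842|_5 = 3·5^5 + 3·5^3 + 3·5^2 + 3·5 + 2 ↦ 3·6^6 + 3·6^3 + 3·6^2 + 3·6 + 2|_6 = 140744 ⇒ 140743
(4) 140743|_6 = 3·6^6 + 3·6^3 + 3·6^2 + 3·6 + 1 ↦ 3·7^7 + 3·7^3 + 3·7^2 + 3·7 + 1|_7 = 2471827 ⇒ 2471826
(5) 2471826|_7 = 3·7^7 + 3·7^3 + 3·7^2 + 3·7 ↦ 3·8^8 + 3·8^3 + 3·8^2 + 3·8|_8 = 50333400 ⇒ 50333399
(6) 50333399|_8 = 3·8^8 + 3·8^3 + 3·8^2 + 2·8 + 7 ↦ 3·9^9 + 3·9^3 + 3·9^2 + 2·9 + 7|_9 = 1162263922 ⇒ 1162263921

1111930522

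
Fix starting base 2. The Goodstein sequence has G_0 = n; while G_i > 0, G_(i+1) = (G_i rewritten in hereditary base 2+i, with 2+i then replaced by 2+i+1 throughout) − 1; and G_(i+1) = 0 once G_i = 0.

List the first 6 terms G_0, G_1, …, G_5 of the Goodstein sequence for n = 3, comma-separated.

i=0: 3 = 2 + 1 (b=2); 2→3: 3 + 1 = 4; 4−1 = 3
i=1: 3 = 3 (b=3); 3→4: 4 = 4; 4−1 = 3
i=2: 3 = 3 (b=4); 4→5: 3 = 3; 3−1 = 2
i=3: 2 = 2 (b=5); 5→6: 2 = 2; 2−1 = 1
i=4: 1 = 1 (b=6); 6→7: 1 = 1; 1−1 = 0

3, 3, 3, 2, 1, 0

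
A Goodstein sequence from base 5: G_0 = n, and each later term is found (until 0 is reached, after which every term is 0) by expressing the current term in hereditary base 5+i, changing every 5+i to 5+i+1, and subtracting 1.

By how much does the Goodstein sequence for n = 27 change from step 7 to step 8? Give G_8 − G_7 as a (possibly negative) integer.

6

(0) 27|_5 = 5^2 + 2 ↦ 6^2 + 2|_6 = 38 ⇒ 37
(1) 37|_6 = 6^2 + 1 ↦ 7^2 + 1|_7 = 50 ⇒ 49
(2) 49|_7 = 7^2 ↦ 8^2|_8 = 64 ⇒ 63
(3) 63|_8 = 7·8 + 7 ↦ 7·9 + 7|_9 = 70 ⇒ 69
(4) 69|_9 = 7·9 + 6 ↦ 7·10 + 6|_10 = 76 ⇒ 75
(5) 75|_10 = 7·10 + 5 ↦ 7·11 + 5|_11 = 82 ⇒ 81
(6) 81|_11 = 7·11 + 4 ↦ 7·12 + 4|_12 = 88 ⇒ 87
(7) 87|_12 = 7·12 + 3 ↦ 7·13 + 3|_13 = 94 ⇒ 93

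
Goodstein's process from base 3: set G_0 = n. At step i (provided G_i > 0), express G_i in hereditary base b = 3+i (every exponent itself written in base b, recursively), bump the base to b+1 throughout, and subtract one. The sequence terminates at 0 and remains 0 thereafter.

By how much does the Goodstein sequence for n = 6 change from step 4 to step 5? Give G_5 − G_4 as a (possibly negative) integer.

[0] 6 ≡ 2·3 (base 3). Lift 4: 8. −1: 7.
[1] 7 ≡ 4 + 3 (base 4). Lift 5: 8. −1: 7.
[2] 7 ≡ 5 + 2 (base 5). Lift 6: 8. −1: 7.
[3] 7 ≡ 6 + 1 (base 6). Lift 7: 8. −1: 7.
[4] 7 ≡ 7 (base 7). Lift 8: 8. −1: 7.

0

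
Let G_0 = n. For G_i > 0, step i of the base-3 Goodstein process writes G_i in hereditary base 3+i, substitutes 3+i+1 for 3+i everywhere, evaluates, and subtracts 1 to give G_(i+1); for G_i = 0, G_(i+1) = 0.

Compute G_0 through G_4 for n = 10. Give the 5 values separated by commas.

G_0 = 10. HB_3(10) = 3^2 + 1. Bump = 17. G_1 = 16.
G_1 = 16. HB_4(16) = 4^2. Bump = 25. G_2 = 24.
G_2 = 24. HB_5(24) = 4·5 + 4. Bump = 28. G_3 = 27.
G_3 = 27. HB_6(27) = 4·6 + 3. Bump = 31. G_4 = 30.

10, 16, 24, 27, 30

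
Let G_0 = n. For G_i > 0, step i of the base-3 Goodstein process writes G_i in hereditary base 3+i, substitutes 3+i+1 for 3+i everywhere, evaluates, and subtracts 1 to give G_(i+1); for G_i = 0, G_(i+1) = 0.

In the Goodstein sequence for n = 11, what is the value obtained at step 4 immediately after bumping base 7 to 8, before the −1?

44

G_0=11  [base 3] 3^2 + 2  →[3↦4]→  4^2 + 2 = 18  −1 ⇒ G_1=17
G_1=17  [base 4] 4^2 + 1  →[4↦5]→  5^2 + 1 = 26  −1 ⇒ G_2=25
G_2=25  [base 5] 5^2  →[5↦6]→  6^2 = 36  −1 ⇒ G_3=35
G_3=35  [base 6] 5·6 + 5  →[6↦7]→  5·7 + 5 = 40  −1 ⇒ G_4=39
G_4=39  [base 7] 5·7 + 4  →[7↦8]→  5·8 + 4 = 44  −1 ⇒ G_5=43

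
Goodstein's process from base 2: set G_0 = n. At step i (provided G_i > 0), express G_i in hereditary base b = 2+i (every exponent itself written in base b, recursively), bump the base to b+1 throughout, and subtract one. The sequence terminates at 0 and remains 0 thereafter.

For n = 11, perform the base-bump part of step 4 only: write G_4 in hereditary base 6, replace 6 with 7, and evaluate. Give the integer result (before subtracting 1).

5764802

base 2: 11 = 2^(2 + 1) + 2 + 1; at 3: 3^(3 + 1) + 3 + 1 = 85; next = 84
base 3: 84 = 3^(3 + 1) + 3; at 4: 4^(4 + 1) + 4 = 1028; next = 1027
base 4: 1027 = 4^(4 + 1) + 3; at 5: 5^(5 + 1) + 3 = 15628; next = 15627
base 5: 15627 = 5^(5 + 1) + 2; at 6: 6^(6 + 1) + 2 = 279938; next = 279937
base 6: 279937 = 6^(6 + 1) + 1; at 7: 7^(7 + 1) + 1 = 5764802; next = 5764801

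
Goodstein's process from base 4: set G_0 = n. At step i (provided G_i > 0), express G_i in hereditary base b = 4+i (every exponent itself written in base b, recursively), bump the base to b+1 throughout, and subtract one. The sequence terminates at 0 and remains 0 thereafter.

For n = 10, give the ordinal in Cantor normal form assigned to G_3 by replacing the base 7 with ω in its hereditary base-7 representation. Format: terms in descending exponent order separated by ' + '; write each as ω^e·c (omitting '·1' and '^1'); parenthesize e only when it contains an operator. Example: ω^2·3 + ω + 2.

[0] 10 ≡ 2·4 + 2 (base 4). Lift 5: 12. −1: 11.
[1] 11 ≡ 2·5 + 1 (base 5). Lift 6: 13. −1: 12.
[2] 12 ≡ 2·6 (base 6). Lift 7: 14. −1: 13.
[3] 13 ≡ 7 + 6 (base 7). Lift 8: 14. −1: 13.

ω + 6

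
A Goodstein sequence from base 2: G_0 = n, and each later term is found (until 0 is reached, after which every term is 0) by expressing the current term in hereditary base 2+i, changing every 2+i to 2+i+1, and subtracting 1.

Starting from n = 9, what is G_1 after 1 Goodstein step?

i=0: 9 = 2^(2 + 1) + 1 (b=2); 2→3: 3^(3 + 1) + 1 = 82; 82−1 = 81
i=1: 81 = 3^(3 + 1) (b=3); 3→4: 4^(4 + 1) = 1024; 1024−1 = 1023

81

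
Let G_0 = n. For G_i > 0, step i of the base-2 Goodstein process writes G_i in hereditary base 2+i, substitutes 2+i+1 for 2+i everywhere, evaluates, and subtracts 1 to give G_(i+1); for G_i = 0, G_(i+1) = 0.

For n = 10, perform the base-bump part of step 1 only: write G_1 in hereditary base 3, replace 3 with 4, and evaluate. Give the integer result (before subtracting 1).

G_0 = 10. HB_2(10) = 2^(2 + 1) + 2. Bump = 84. G_1 = 83.
G_1 = 83. HB_3(83) = 3^(3 + 1) + 2. Bump = 1026. G_2 = 1025.

1026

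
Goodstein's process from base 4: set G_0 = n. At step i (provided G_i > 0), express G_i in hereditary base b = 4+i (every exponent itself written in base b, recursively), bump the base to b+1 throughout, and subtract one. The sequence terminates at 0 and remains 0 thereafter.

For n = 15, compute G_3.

21

step 0: 15 = 3·4 + 3; sub 5 for 4: 3·5 + 3; = 18; G_1 = 18−1 = 17
step 1: 17 = 3·5 + 2; sub 6 for 5: 3·6 + 2; = 20; G_2 = 20−1 = 19
step 2: 19 = 3·6 + 1; sub 7 for 6: 3·7 + 1; = 22; G_3 = 22−1 = 21
step 3: 21 = 3·7; sub 8 for 7: 3·8; = 24; G_4 = 24−1 = 23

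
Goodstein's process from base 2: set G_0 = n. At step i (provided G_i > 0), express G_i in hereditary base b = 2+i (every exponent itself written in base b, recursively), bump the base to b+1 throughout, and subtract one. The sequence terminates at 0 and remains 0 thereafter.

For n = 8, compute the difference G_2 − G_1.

473

i=0: 8 = 2^(2 + 1) (b=2); 2→3: 3^(3 + 1) = 81; 81−1 = 80
i=1: 80 = 2·3^3 + 2·3^2 + 2·3 + 2 (b=3); 3→4: 2·4^4 + 2·4^2 + 2·4 + 2 = 554; 554−1 = 553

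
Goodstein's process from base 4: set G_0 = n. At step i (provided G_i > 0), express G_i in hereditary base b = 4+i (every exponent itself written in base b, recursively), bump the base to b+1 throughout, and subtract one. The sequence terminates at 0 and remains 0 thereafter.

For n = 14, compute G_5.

22

G_0 = 14. HB_4(14) = 3·4 + 2. Bump = 17. G_1 = 16.
G_1 = 16. HB_5(16) = 3·5 + 1. Bump = 19. G_2 = 18.
G_2 = 18. HB_6(18) = 3·6. Bump = 21. G_3 = 20.
G_3 = 20. HB_7(20) = 2·7 + 6. Bump = 22. G_4 = 21.
G_4 = 21. HB_8(21) = 2·8 + 5. Bump = 23. G_5 = 22.
G_5 = 22. HB_9(22) = 2·9 + 4. Bump = 24. G_6 = 23.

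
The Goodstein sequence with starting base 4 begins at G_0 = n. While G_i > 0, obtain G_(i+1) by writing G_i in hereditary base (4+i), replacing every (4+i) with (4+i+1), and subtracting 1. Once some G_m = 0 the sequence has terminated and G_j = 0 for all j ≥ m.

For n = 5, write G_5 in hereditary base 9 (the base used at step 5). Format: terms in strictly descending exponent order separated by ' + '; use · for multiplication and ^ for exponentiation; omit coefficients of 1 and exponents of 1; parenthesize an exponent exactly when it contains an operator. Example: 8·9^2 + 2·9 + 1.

2

(0) 5|_4 = 4 + 1 ↦ 5 + 1|_5 = 6 ⇒ 5
(1) 5|_5 = 5 ↦ 6|_6 = 6 ⇒ 5
(2) 5|_6 = 5 ↦ 5|_7 = 5 ⇒ 4
(3) 4|_7 = 4 ↦ 4|_8 = 4 ⇒ 3
(4) 3|_8 = 3 ↦ 3|_9 = 3 ⇒ 2
(5) 2|_9 = 2 ↦ 2|_10 = 2 ⇒ 1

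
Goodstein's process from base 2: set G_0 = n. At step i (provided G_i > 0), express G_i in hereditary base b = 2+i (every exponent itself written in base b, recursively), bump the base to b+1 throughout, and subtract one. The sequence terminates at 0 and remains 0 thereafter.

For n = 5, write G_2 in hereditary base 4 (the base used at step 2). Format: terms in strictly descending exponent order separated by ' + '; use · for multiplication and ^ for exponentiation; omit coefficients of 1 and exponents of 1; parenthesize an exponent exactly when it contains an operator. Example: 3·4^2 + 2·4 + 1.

step 0: 5 = 2^2 + 1; sub 3 for 2: 3^3 + 1; = 28; G_1 = 28−1 = 27
step 1: 27 = 3^3; sub 4 for 3: 4^4; = 256; G_2 = 256−1 = 255
step 2: 255 = 3·4^3 + 3·4^2 + 3·4 + 3; sub 5 for 4: 3·5^3 + 3·5^2 + 3·5 + 3; = 468; G_3 = 468−1 = 467

3·4^3 + 3·4^2 + 3·4 + 3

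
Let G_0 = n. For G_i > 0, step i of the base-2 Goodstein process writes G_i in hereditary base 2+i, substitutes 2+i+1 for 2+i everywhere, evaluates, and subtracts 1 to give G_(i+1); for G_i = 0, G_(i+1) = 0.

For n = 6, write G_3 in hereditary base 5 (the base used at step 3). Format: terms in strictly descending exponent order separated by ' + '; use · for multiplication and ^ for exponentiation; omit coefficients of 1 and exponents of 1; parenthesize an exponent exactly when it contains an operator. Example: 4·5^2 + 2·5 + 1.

G_0 = 6. HB_2(6) = 2^2 + 2. Bump = 30. G_1 = 29.
G_1 = 29. HB_3(29) = 3^3 + 2. Bump = 258. G_2 = 257.
G_2 = 257. HB_4(257) = 4^4 + 1. Bump = 3126. G_3 = 3125.
G_3 = 3125. HB_5(3125) = 5^5. Bump = 46656. G_4 = 46655.

5^5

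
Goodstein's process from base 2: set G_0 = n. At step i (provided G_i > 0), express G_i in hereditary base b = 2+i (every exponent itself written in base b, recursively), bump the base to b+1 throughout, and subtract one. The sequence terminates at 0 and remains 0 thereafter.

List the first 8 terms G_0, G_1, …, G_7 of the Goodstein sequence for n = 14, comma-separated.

[0] 14 ≡ 2^(2 + 1) + 2^2 + 2 (base 2). Lift 3: 111. −1: 110.
[1] 110 ≡ 3^(3 + 1) + 3^3 + 2 (base 3). Lift 4: 1282. −1: 1281.
[2] 1281 ≡ 4^(4 + 1) + 4^4 + 1 (base 4). Lift 5: 18751. −1: 18750.
[3] 18750 ≡ 5^(5 + 1) + 5^5 (base 5). Lift 6: 326592. −1: 326591.
[4] 326591 ≡ 6^(6 + 1) + 5·6^5 + 5·6^4 + 5·6^3 + 5·6^2 + 5·6 + 5 (base 6). Lift 7: 5862841. −1: 5862840.
[5] 5862840 ≡ 7^(7 + 1) + 5·7^5 + 5·7^4 + 5·7^3 + 5·7^2 + 5·7 + 4 (base 7). Lift 8: 134404972. −1: 134404971.
[6] 134404971 ≡ 8^(8 + 1) + 5·8^5 + 5·8^4 + 5·8^3 + 5·8^2 + 5·8 + 3 (base 8). Lift 9: 3487116549. −1: 3487116548.

14, 110, 1281, 18750, 326591, 5862840, 134404971, 3487116548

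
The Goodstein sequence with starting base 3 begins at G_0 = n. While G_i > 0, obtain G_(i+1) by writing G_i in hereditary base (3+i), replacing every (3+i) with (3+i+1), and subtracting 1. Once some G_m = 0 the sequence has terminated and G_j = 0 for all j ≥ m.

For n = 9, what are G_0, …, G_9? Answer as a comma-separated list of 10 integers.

i=0: 9 = 3^2 (b=3); 3→4: 4^2 = 16; 16−1 = 15
i=1: 15 = 3·4 + 3 (b=4); 4→5: 3·5 + 3 = 18; 18−1 = 17
i=2: 17 = 3·5 + 2 (b=5); 5→6: 3·6 + 2 = 20; 20−1 = 19
i=3: 19 = 3·6 + 1 (b=6); 6→7: 3·7 + 1 = 22; 22−1 = 21
i=4: 21 = 3·7 (b=7); 7→8: 3·8 = 24; 24−1 = 23
i=5: 23 = 2·8 + 7 (b=8); 8→9: 2·9 + 7 = 25; 25−1 = 24
i=6: 24 = 2·9 + 6 (b=9); 9→10: 2·10 + 6 = 26; 26−1 = 25
i=7: 25 = 2·10 + 5 (b=10); 10→11: 2·11 + 5 = 27; 27−1 = 26
i=8: 26 = 2·11 + 4 (b=11); 11→12: 2·12 + 4 = 28; 28−1 = 27

9, 15, 17, 19, 21, 23, 24, 25, 26, 27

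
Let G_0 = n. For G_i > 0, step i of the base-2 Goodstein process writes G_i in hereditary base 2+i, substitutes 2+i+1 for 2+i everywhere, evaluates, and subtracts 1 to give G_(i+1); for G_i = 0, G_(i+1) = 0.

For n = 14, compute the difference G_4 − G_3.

307841

G_0 = 14. HB_2(14) = 2^(2 + 1) + 2^2 + 2. Bump = 111. G_1 = 110.
G_1 = 110. HB_3(110) = 3^(3 + 1) + 3^3 + 2. Bump = 1282. G_2 = 1281.
G_2 = 1281. HB_4(1281) = 4^(4 + 1) + 4^4 + 1. Bump = 18751. G_3 = 18750.
G_3 = 18750. HB_5(18750) = 5^(5 + 1) + 5^5. Bump = 326592. G_4 = 326591.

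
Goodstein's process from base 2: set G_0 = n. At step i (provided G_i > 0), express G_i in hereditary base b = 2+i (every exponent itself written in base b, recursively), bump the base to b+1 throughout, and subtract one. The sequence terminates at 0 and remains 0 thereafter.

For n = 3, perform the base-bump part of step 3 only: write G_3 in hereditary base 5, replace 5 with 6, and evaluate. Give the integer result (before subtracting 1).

3 —HB2→ 2 + 1 —bump→ 3 + 1 = 4 —(−1)→ 3
3 —HB3→ 3 —bump→ 4 = 4 —(−1)→ 3
3 —HB4→ 3 —bump→ 3 = 3 —(−1)→ 2
2 —HB5→ 2 —bump→ 2 = 2 —(−1)→ 1

2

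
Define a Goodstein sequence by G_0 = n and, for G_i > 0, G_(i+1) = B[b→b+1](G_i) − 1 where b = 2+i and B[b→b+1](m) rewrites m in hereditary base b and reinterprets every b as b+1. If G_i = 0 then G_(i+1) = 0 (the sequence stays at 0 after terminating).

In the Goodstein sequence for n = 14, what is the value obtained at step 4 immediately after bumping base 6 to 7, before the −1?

i=0: 14 = 2^(2 + 1) + 2^2 + 2 (b=2); 2→3: 3^(3 + 1) + 3^3 + 3 = 111; 111−1 = 110
i=1: 110 = 3^(3 + 1) + 3^3 + 2 (b=3); 3→4: 4^(4 + 1) + 4^4 + 2 = 1282; 1282−1 = 1281
i=2: 1281 = 4^(4 + 1) + 4^4 + 1 (b=4); 4→5: 5^(5 + 1) + 5^5 + 1 = 18751; 18751−1 = 18750
i=3: 18750 = 5^(5 + 1) + 5^5 (b=5); 5→6: 6^(6 + 1) + 6^6 = 326592; 326592−1 = 326591
i=4: 326591 = 6^(6 + 1) + 5·6^5 + 5·6^4 + 5·6^3 + 5·6^2 + 5·6 + 5 (b=6); 6→7: 7^(7 + 1) + 5·7^5 + 5·7^4 + 5·7^3 + 5·7^2 + 5·7 + 5 = 5862841; 5862841−1 = 5862840

5862841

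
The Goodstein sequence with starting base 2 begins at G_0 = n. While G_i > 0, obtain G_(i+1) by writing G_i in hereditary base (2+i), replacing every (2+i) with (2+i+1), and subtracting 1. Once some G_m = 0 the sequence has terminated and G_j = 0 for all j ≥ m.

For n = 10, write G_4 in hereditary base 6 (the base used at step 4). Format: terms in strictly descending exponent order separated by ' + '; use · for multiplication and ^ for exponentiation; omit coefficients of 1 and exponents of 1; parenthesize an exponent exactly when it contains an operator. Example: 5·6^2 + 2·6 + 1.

5·6^6 + 5·6^5 + 5·6^4 + 5·6^3 + 5·6^2 + 5·6 + 5

10 —HB2→ 2^(2 + 1) + 2 —bump→ 3^(3 + 1) + 3 = 84 —(−1)→ 83
83 —HB3→ 3^(3 + 1) + 2 —bump→ 4^(4 + 1) + 2 = 1026 —(−1)→ 1025
1025 —HB4→ 4^(4 + 1) + 1 —bump→ 5^(5 + 1) + 1 = 15626 —(−1)→ 15625
15625 —HB5→ 5^(5 + 1) —bump→ 6^(6 + 1) = 279936 —(−1)→ 279935
279935 —HB6→ 5·6^6 + 5·6^5 + 5·6^4 + 5·6^3 + 5·6^2 + 5·6 + 5 —bump→ 5·7^7 + 5·7^5 + 5·7^4 + 5·7^3 + 5·7^2 + 5·7 + 5 = 4215755 —(−1)→ 4215754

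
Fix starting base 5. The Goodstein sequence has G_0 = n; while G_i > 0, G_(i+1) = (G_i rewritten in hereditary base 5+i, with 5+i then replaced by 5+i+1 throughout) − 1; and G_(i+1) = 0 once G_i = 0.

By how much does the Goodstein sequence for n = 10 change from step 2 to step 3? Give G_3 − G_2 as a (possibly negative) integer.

0

G_0 = 10. HB_5(10) = 2·5. Bump = 12. G_1 = 11.
G_1 = 11. HB_6(11) = 6 + 5. Bump = 12. G_2 = 11.
G_2 = 11. HB_7(11) = 7 + 4. Bump = 12. G_3 = 11.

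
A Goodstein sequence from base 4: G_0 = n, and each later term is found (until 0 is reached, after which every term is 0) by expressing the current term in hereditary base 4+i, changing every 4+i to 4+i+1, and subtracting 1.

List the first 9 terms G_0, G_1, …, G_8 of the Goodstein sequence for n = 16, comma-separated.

G_0=16  [base 4] 4^2  →[4↦5]→  5^2 = 25  −1 ⇒ G_1=24
G_1=24  [base 5] 4·5 + 4  →[5↦6]→  4·6 + 4 = 28  −1 ⇒ G_2=27
G_2=27  [base 6] 4·6 + 3  →[6↦7]→  4·7 + 3 = 31  −1 ⇒ G_3=30
G_3=30  [base 7] 4·7 + 2  →[7↦8]→  4·8 + 2 = 34  −1 ⇒ G_4=33
G_4=33  [base 8] 4·8 + 1  →[8↦9]→  4·9 + 1 = 37  −1 ⇒ G_5=36
G_5=36  [base 9] 4·9  →[9↦10]→  4·10 = 40  −1 ⇒ G_6=39
G_6=39  [base 10] 3·10 + 9  →[10↦11]→  3·11 + 9 = 42  −1 ⇒ G_7=41
G_7=41  [base 11] 3·11 + 8  →[11↦12]→  3·12 + 8 = 44  −1 ⇒ G_8=43

16, 24, 27, 30, 33, 36, 39, 41, 43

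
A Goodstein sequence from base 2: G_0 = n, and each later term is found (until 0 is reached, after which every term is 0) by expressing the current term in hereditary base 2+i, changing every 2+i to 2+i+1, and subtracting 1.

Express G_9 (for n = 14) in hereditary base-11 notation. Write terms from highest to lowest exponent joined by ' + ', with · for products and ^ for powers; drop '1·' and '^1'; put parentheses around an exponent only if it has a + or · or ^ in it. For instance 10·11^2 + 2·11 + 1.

step 0: 14 = 2^(2 + 1) + 2^2 + 2; sub 3 for 2: 3^(3 + 1) + 3^3 + 3; = 111; G_1 = 111−1 = 110
step 1: 110 = 3^(3 + 1) + 3^3 + 2; sub 4 for 3: 4^(4 + 1) + 4^4 + 2; = 1282; G_2 = 1282−1 = 1281
step 2: 1281 = 4^(4 + 1) + 4^4 + 1; sub 5 for 4: 5^(5 + 1) + 5^5 + 1; = 18751; G_3 = 18751−1 = 18750
step 3: 18750 = 5^(5 + 1) + 5^5; sub 6 for 5: 6^(6 + 1) + 6^6; = 326592; G_4 = 326592−1 = 326591
step 4: 326591 = 6^(6 + 1) + 5·6^5 + 5·6^4 + 5·6^3 + 5·6^2 + 5·6 + 5; sub 7 for 6: 7^(7 + 1) + 5·7^5 + 5·7^4 + 5·7^3 + 5·7^2 + 5·7 + 5; = 5862841; G_5 = 5862841−1 = 5862840
step 5: 5862840 = 7^(7 + 1) + 5·7^5 + 5·7^4 + 5·7^3 + 5·7^2 + 5·7 + 4; sub 8 for 7: 8^(8 + 1) + 5·8^5 + 5·8^4 + 5·8^3 + 5·8^2 + 5·8 + 4; = 134404972; G_6 = 134404972−1 = 134404971
step 6: 134404971 = 8^(8 + 1) + 5·8^5 + 5·8^4 + 5·8^3 + 5·8^2 + 5·8 + 3; sub 9 for 8: 9^(9 + 1) + 5·9^5 + 5·9^4 + 5·9^3 + 5·9^2 + 5·9 + 3; = 3487116549; G_7 = 3487116549−1 = 3487116548
step 7: 3487116548 = 9^(9 + 1) + 5·9^5 + 5·9^4 + 5·9^3 + 5·9^2 + 5·9 + 2; sub 10 for 9: 10^(10 + 1) + 5·10^5 + 5·10^4 + 5·10^3 + 5·10^2 + 5·10 + 2; = 100000555552; G_8 = 100000555552−1 = 100000555551
step 8: 100000555551 = 10^(10 + 1) + 5·10^5 + 5·10^4 + 5·10^3 + 5·10^2 + 5·10 + 1; sub 11 for 10: 11^(11 + 1) + 5·11^5 + 5·11^4 + 5·11^3 + 5·11^2 + 5·11 + 1; = 3138429262497; G_9 = 3138429262497−1 = 3138429262496

11^(11 + 1) + 5·11^5 + 5·11^4 + 5·11^3 + 5·11^2 + 5·11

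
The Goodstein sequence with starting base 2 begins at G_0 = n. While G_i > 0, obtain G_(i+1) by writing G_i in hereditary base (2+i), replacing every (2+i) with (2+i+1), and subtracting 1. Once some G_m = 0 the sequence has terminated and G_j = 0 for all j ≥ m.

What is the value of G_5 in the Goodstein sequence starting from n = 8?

G_0=8  [base 2] 2^(2 + 1)  →[2↦3]→  3^(3 + 1) = 81  −1 ⇒ G_1=80
G_1=80  [base 3] 2·3^3 + 2·3^2 + 2·3 + 2  →[3↦4]→  2·4^4 + 2·4^2 + 2·4 + 2 = 554  −1 ⇒ G_2=553
G_2=553  [base 4] 2·4^4 + 2·4^2 + 2·4 + 1  →[4↦5]→  2·5^5 + 2·5^2 + 2·5 + 1 = 6311  −1 ⇒ G_3=6310
G_3=6310  [base 5] 2·5^5 + 2·5^2 + 2·5  →[5↦6]→  2·6^6 + 2·6^2 + 2·6 = 93396  −1 ⇒ G_4=93395
G_4=93395  [base 6] 2·6^6 + 2·6^2 + 6 + 5  →[6↦7]→  2·7^7 + 2·7^2 + 7 + 5 = 1647196  −1 ⇒ G_5=1647195

1647195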